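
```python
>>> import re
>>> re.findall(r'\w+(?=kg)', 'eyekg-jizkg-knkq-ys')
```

Lookahead/lookbehind check context without consuming it, so the matched span excludes the asserted characters.
Walking the string: at [0:3] → 'eye'; at [6:9] → 'jiz'.
With no groups in the pattern, `findall` gives back each whole match — 2 here.

['eye', 'jiz']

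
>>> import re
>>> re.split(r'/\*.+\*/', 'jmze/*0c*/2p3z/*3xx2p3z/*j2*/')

Matches to split on: at [4:29] → '/*0c*/2p3z/*3xx2p3z/*j2*/'.
Splitting on the pattern gives 2 pieces.

['jmze', '']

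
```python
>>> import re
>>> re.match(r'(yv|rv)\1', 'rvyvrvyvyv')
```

None

`\1` is not a pattern — it's the concrete string captured by group 1, re-applied verbatim.
`re.match` won't scan ahead — the pattern has to work from the very first character.
Here position 0 doesn't satisfy it, so the call returns None.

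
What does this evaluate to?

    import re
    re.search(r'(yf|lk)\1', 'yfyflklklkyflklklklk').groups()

The match spans [0:4] → 'yfyf'.
Captured: group 1 = 'yf'.

('yf',)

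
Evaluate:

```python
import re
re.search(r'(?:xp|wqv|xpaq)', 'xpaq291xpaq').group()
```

Alternation tries branches left to right and keeps the first one that lets the overall match succeed at that position.
The match spans [0:2] → 'xp'.

'xp'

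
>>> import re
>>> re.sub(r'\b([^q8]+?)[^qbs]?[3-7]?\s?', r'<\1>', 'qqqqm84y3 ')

Pattern: a word boundary (`\b`, zero-width); then one or more of any character except [q8] (lazy) (captured); then optionally any character except [qbs], then optionally a character in [3-7], then optionally whitespace.
Matches: at [9:10] → ' '.
The replacement refers to a captured group, so each match is rewritten using its own captured text.

'qqqqm84y3< >'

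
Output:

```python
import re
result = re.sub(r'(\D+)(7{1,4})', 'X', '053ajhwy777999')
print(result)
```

053X999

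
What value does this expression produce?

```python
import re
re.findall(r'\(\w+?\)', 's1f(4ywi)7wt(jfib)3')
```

`findall` yields the raw match text (2 of them) because the pattern has no groups.

['(4ywi)', '(jfib)']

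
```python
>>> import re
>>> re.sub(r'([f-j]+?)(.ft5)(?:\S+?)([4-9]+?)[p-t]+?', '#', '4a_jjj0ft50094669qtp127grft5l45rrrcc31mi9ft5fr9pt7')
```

The `?` after the quantifier makes it lazy — it takes as little as possible before letting the rest of the pattern try.
`sub` substitutes '#' at each match site.

'4a_#tp127#rrcc31m#t7'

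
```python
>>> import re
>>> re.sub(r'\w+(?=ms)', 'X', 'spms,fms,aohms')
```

'Xms,Xms,Xms'

The `(?=…)`/`(?<=…)` assertion just peeks at neighbouring text; it doesn't advance the match position.
Matches: at [0:2] → 'sp'; at [5:6] → 'f'; at [9:12] → 'aoh'.
Each match is replaced by 'X'.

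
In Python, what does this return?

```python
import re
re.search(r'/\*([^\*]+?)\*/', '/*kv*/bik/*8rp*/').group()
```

'/*kv*/'

The match spans [0:6] → '/*kv*/'.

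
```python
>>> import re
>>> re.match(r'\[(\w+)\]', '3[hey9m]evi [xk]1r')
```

`re.match` only tries the pattern at the start of the string.
Here the pattern fails at index 0, so the call returns None.

None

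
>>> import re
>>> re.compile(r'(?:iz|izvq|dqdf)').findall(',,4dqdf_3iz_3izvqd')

The regex engine tests alternatives in the order written; an earlier branch that matches wins even if a later one would match more.
Matches: at [3:7] → 'dqdf'; at [9:11] → 'iz'; at [13:15] → 'iz'.
Since nothing is captured, `findall` lists the 3 matched substrings directly.

['dqdf', 'iz', 'iz']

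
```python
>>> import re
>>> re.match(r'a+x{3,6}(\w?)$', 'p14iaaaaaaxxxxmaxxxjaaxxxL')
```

None

Pattern: one or more of the literal 'a', then 3 to 6 of the literal 'x'; then optionally a word character (captured); then anchored at the end.
`re.match` won't scan ahead — the pattern has to work from the very first character.
Here the pattern fails at index 0, so the call returns None.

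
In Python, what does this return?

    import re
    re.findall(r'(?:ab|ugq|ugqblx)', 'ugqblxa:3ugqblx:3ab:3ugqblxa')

`|` is ordered: at each position the engine commits to the first alternative that works.
Matches: at [0:3] → 'ugq'; at [9:12] → 'ugq'; at [17:19] → 'ab'; at [21:24] → 'ugq'.
`findall` yields the raw match text (4 of them) because the pattern has no groups.

['ugq', 'ugq', 'ab', 'ugq']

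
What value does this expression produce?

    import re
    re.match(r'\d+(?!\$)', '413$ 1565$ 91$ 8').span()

(0, 2)

Because the assertion is negative and zero-width, positions next to the forbidden text are skipped.
`re.match` only tries the pattern at the start of the string.
The match spans [0:2] → '41'.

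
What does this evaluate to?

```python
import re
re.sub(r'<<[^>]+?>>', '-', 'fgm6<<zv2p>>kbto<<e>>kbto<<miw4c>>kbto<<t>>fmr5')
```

'fgm6-kbto-kbto-kbto-fmr5'

Every occurrence is swapped for '-'.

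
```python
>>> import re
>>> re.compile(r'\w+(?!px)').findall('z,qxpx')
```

['z', 'qxpx']

The negative lookahead/lookbehind blocks any match where the forbidden context is present.
No capturing groups, so `findall` returns the 2 full match strings.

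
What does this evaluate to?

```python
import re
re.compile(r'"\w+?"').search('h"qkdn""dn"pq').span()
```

(1, 7)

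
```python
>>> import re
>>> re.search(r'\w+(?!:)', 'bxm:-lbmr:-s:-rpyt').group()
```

A negative assertion filters positions out without eating any characters.
The match spans [0:2] → 'bx'.

'bx'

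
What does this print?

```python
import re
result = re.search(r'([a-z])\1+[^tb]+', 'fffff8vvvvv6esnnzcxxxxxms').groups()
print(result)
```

('f',)

The match spans [0:25] → 'fffff8vvvvv6esnnzcxxxxxms'.
Captured: group 1 = 'f'.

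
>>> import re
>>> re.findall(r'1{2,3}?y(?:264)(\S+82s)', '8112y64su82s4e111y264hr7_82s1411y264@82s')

['hr7_82s1411y264@82s']

The pattern matches 2 to 3 of a literal '1' (lazy), then the literal 'y'; then a literal '2', then the literal '64' (non-capturing group); then one or more of a non-whitespace character, then the literal '82s' (captured).
Matches: at [14:40] match '111y264hr7_82s1411y264@82s', group 1 = 'hr7_82s1411y264@82s'.
With a single group, `findall` returns only what that group captured — 1 item.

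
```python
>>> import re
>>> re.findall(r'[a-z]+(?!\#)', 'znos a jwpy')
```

['znos', 'a', 'jwpy']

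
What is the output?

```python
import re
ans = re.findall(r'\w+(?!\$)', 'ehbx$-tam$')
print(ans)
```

['ehb', 'ta']

Because the assertion is negative and zero-width, positions next to the forbidden text are skipped.
Walking the string: at [0:3] → 'ehb'; at [6:8] → 'ta'.
Since nothing is captured, `findall` lists the 2 matched substrings directly.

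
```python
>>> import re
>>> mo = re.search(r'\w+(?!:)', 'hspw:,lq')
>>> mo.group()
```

'hsp'

Because the assertion is negative and zero-width, positions next to the forbidden text are skipped.
The match spans [0:3] → 'hsp'.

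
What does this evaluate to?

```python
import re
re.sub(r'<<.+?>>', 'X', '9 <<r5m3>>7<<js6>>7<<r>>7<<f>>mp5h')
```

A non-greedy quantifier consumes as few characters as it can — just enough that the remainder of the pattern still matches from where it stops; whatever follows it matches normally.
Matches: at [2:10] → '<<r5m3>>'; at [11:18] → '<<js6>>'; at [19:24] → '<<r>>'; at [25:30] → '<<f>>'.
`sub` substitutes 'X' at each match site.

'9 X7X7X7Xmp5h'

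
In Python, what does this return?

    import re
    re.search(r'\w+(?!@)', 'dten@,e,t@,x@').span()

(0, 3)

Because the assertion is negative and zero-width, positions next to the forbidden text are skipped.
`re.search` scans for the first position where the pattern succeeds.
The match spans [0:3] → 'dte'.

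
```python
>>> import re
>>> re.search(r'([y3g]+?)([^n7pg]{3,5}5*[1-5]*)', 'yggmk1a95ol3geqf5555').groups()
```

('ygg', 'mk1a95')

Pattern: one or more of one of [y3g] (lazy) (captured); then 3 to 5 of any character except [n7pg], then zero or more of a literal '5', then zero or more of a character in [1-5] (captured).
Unlike `match`, `search` isn't anchored — it looks for the pattern anywhere in the string.
The match spans [0:9] → 'yggmk1a95'.
Captured: group 1 = 'ygg', group 2 = 'mk1a95'.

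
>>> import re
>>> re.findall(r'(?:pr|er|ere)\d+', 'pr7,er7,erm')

['pr7', 'er7']

`findall` yields the raw match text (2 of them) because the pattern has no groups.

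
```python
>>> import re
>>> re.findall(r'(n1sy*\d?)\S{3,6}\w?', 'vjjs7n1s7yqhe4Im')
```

['n1s7']

The pattern matches the literal 'n1s', then zero or more of the literal 'y', then optionally a digit (captured); then 3 to 6 of a non-whitespace character, then optionally a word character.
`findall` collects group 1 from the one match (1 total).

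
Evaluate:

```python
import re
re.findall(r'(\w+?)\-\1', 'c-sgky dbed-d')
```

['d']

`\1` has to match the exact text group 1 already captured.
Walking the string: at [10:13] match 'd-d', group 1 = 'd'.
One capturing group, so `findall` returns just the captured substring from the one match — 1 in all.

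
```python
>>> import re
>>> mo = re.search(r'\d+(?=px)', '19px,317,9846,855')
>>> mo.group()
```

The positive lookaround only admits positions where the adjacent text matches; those characters stay outside the span.
Unlike `match`, `search` isn't anchored — it looks for the pattern anywhere in the string.
The match spans [0:2] → '19'.

'19'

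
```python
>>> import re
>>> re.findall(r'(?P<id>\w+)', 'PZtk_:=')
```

['PZtk_']

Pattern: one or more of a word character (captured as 'id').
Because there's exactly one group, `findall` drops the full match and keeps group 1 from the one hit.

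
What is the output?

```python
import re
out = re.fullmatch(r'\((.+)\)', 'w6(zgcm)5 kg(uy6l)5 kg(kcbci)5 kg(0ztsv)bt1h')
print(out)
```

None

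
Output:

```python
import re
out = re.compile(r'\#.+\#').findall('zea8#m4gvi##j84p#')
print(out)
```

['#m4gvi##j84p#']

`findall` yields the raw match text (1 of them) because the pattern has no groups.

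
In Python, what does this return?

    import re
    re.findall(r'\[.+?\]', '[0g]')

['[0g]']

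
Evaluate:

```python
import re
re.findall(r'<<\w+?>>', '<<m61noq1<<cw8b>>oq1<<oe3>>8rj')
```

['<<cw8b>>', '<<oe3>>']

`findall` yields the raw match text (2 of them) because the pattern has no groups.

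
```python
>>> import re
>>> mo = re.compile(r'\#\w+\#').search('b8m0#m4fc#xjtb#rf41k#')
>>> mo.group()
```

`re.search` scans for the first position where the pattern succeeds.
The match spans [4:10] → '#m4fc#'.

'#m4fc#'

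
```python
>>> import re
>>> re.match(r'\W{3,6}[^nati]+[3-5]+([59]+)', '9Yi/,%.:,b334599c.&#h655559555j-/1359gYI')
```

None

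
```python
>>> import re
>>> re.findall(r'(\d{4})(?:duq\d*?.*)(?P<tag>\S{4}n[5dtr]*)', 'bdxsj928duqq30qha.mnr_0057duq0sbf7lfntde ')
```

[('0057', 'f7lfntd')]

With 2 capturing groups, `findall` returns a 2-tuple per match.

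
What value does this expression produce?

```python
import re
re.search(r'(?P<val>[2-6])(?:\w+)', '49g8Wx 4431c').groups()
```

('4',)

The match spans [0:6] → '49g8Wx'.
Captured: group 1 = '4'.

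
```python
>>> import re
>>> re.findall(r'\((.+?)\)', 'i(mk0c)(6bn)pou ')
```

A `+?`/`*?`/`{m,n}?` starts at its minimum and grows only as far as needed for what follows to match.
Walking the string: at [1:7] match '(mk0c)', group 1 = 'mk0c'; at [7:12] match '(6bn)', group 1 = '6bn'.
`findall` collects group 1 from each match (2 total).

['mk0c', '6bn']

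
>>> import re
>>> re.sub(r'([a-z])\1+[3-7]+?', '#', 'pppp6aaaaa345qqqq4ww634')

'##45##34'

`\1` has to match the exact text group 1 already captured.
Matches: at [0:5] → 'pppp6'; at [5:11] → 'aaaaa3'; at [13:18] → 'qqqq4'; at [18:21] → 'ww6'.
Every occurrence is swapped for '#'.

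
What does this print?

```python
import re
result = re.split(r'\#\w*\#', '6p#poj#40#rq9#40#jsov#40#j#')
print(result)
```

Matches to split on: at [2:7] → '#poj#'; at [9:14] → '#rq9#'; at [16:22] → '#jsov#'; at [24:27] → '#j#'.
`split` removes every match and returns the 5 fragments in between.

['6p', '40', '40', '40', '']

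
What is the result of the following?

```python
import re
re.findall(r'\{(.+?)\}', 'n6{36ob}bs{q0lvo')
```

With a single group, `findall` returns only what that group captured — 1 item.

['36ob']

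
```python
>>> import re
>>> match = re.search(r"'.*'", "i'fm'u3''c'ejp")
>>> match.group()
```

The match spans [1:11] → "'fm'u3''c'".

"'fm'u3''c'"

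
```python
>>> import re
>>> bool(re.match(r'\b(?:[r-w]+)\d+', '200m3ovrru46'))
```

`match` is anchored at position 0; if the pattern doesn't fit there, it returns None.
Here position 0 doesn't satisfy it, so the call returns None, and `bool(None)` is False.

False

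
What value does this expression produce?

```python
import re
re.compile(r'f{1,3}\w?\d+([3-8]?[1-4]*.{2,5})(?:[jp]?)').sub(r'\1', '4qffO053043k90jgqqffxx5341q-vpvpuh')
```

This matches 1 to 3 of the literal 'f', then optionally a word character; then one or more of a digit; then optionally a character in [3-8], then zero or more of a character in [1-4], then 2 to 5 of any character (captured); then optionally one of [jp] (non-capturing group).
Matches: at [2:16] → 'ffO053043k90jg'.
Each match is replaced using the text its own group 1 captured.

'4qk90jgqqffxx5341q-vpvpuh'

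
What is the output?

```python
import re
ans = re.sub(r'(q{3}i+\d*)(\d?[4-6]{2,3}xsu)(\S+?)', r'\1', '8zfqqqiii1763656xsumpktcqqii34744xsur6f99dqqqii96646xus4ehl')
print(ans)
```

8zfqqqiii17636pktcqqii34744xsur6f99dqqqii96646xus4ehl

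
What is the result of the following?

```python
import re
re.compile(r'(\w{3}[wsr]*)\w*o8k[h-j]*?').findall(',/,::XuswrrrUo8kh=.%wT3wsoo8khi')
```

Pattern: exactly 3 of a word character, then zero or more of one of [wsr] (captured); then zero or more of a word character, then the literal 'o8k', then zero or more of a character in [h-j] (lazy).
Matches: at [5:16] match 'XuswrrrUo8k', group 1 = 'Xuswrrr'; at [20:29] match 'wT3wsoo8k', group 1 = 'wT3ws'.
Because there's exactly one group, `findall` drops the full match and keeps group 1 from each hit.

['Xuswrrr', 'wT3ws']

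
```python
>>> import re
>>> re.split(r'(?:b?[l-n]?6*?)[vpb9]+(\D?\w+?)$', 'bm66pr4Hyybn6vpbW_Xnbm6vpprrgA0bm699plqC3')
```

Pattern: optionally the literal 'b', then optionally a character in [l-n], then zero or more of a literal '6' (lazy) (non-capturing group); then one or more of one of [vpb9]; then optionally a non-digit, then one or more of a word character (lazy) (captured); then anchored at the end.
Because the pattern has a capturing group, `split` also inserts each captured text between the pieces.

['', 'r4Hyybn6vpbW_Xnbm6vpprrgA0bm699plqC3', '']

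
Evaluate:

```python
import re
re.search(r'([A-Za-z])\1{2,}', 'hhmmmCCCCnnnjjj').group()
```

`\1` is not a pattern — it's the concrete string captured by group 1, re-applied verbatim.
`re.search` scans for the first position where the pattern succeeds.
The match spans [2:5] → 'mmm'.
Captured: group 1 = 'm'.

'mmm'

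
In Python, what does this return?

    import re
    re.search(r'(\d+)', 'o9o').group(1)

'9'

Pattern: one or more of a digit (captured).
Unlike `match`, `search` isn't anchored — it looks for the pattern anywhere in the string.
The match spans [1:2] → '9'.
Captured: group 1 = '9'.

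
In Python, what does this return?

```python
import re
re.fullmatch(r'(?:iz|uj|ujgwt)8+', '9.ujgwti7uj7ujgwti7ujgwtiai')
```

None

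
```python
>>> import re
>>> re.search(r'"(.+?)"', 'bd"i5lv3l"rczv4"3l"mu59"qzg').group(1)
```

`re.search` tries every starting position until one works.
The match spans [2:10] → '"i5lv3l"'.
Captured: group 1 = 'i5lv3l'.

'i5lv3l'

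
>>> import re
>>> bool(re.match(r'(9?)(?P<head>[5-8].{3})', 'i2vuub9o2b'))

The pattern matches optionally a literal '9' (captured); then a character in [5-8], then exactly 3 of any character (captured as 'head').
With `match`, the pattern is implicitly anchored at the beginning.
Here the pattern fails at index 0, so the call returns None, and `bool(None)` is False.

False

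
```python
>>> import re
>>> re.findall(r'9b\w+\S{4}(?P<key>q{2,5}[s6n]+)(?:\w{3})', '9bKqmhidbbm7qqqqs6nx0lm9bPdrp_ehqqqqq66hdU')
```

['qq66']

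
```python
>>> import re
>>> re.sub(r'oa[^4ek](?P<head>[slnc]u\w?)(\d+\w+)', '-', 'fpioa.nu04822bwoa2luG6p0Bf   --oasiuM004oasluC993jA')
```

'fpi-   --oasiuM004-'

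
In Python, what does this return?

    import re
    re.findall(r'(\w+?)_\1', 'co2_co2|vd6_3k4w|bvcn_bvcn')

['co2', 'bvcn']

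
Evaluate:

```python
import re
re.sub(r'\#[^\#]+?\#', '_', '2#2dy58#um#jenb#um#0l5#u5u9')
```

'2_um_um_u5u9'

`sub` substitutes '_' at each match site.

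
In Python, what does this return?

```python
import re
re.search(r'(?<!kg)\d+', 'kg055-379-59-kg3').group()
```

'55'

The negative lookahead/lookbehind blocks any match where the forbidden context is present.
The match spans [3:5] → '55'.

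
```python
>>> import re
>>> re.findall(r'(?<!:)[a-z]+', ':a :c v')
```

The negative lookaround is zero-width — it rules out positions where the adjacent text would match, without consuming anything.
Matches: at [6:7] → 'v'.
`findall` yields the raw match text (1 of them) because the pattern has no groups.

['v']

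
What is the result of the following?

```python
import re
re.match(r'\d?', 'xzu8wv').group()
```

The pattern matches optionally a digit.
`re.match` only tries the pattern at the start of the string.
The match spans [0:0] → ''.

''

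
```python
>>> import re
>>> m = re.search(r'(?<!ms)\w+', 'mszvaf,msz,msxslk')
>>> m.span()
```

(0, 6)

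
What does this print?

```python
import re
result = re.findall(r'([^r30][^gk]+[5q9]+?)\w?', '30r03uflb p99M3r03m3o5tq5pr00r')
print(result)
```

['uflb p99M3r03m3o5tq5']

`findall` collects group 1 from the one match (1 total).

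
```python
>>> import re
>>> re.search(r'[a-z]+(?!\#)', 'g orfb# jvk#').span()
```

(0, 1)

A negative assertion filters positions out without eating any characters.
`re.search` scans for the first position where the pattern succeeds.
The match spans [0:1] → 'g'.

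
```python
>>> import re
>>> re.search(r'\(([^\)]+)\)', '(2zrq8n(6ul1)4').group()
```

'(2zrq8n(6ul1)'

The match spans [0:13] → '(2zrq8n(6ul1)'.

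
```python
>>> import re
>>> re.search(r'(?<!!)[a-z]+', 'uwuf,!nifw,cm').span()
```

The negative lookahead/lookbehind blocks any match where the forbidden context is present.
`re.search` tries every starting position until one works.
The match spans [0:4] → 'uwuf'.

(0, 4)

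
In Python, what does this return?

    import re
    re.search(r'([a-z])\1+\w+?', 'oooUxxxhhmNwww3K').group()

A backreference is literal: `\1` must see the identical characters the first group matched.
`search` walks the string left to right and returns the first match it finds.
The match spans [0:4] → 'oooU'.
Captured: group 1 = 'o'.

'oooU'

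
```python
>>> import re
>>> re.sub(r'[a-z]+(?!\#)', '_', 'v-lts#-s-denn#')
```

`(?!…)`/`(?<!…)` only lets a position through if the neighbouring text does NOT match; no characters are consumed.
`sub` substitutes '_' at each match site.

'_-_s#-_-_n#'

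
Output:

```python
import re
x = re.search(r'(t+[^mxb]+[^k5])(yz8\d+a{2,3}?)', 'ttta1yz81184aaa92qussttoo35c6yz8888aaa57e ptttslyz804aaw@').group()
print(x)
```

Pattern: one or more of a literal 't', then one or more of any character except [mxb], then any character except [k5] (captured); then the literal 'yz8', then one or more of a digit, then 2 to 3 of the literal 'a' (lazy) (captured).
The match spans [0:55] → 'ttta1yz81184aaa92qussttoo35c6yz8888aaa57e ptttslyz804aa'.

ttta1yz81184aaa92qussttoo35c6yz8888aaa57e ptttslyz804aa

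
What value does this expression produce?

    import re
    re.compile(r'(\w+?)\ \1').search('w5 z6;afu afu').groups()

The match spans [6:13] → 'afu afu'.
Captured: group 1 = 'afu'.

('afu',)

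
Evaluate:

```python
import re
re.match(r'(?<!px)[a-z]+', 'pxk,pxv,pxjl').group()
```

'pxk'

The negative lookaround is zero-width — it rules out positions where the adjacent text would match, without consuming anything.
With `match`, the pattern is implicitly anchored at the beginning.
The match spans [0:3] → 'pxk'.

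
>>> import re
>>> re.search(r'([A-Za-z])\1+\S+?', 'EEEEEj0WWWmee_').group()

'EEEEEj'

The backreference `\1` re-matches whatever the first group consumed, character for character.
`search` walks the string left to right and returns the first match it finds.
The match spans [0:6] → 'EEEEEj'.
Captured: group 1 = 'E'.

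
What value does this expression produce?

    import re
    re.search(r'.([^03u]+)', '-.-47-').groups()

('.-47-',)

Pattern: any character; then one or more of any character except [03u] (captured).
`search` walks the string left to right and returns the first match it finds.
The match spans [0:6] → '-.-47-'.
Captured: group 1 = '.-47-'.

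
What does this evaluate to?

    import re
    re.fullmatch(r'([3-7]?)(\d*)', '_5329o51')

None

Pattern: optionally a character in [3-7] (captured); then zero or more of a digit (captured).
For `fullmatch`, every character of the input must be accounted for by the pattern.
Here the pattern can't cover the whole string, so the call returns None.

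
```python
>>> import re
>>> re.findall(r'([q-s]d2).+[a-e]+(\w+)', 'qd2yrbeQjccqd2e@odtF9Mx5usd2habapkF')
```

[('qd2', 'pkF')]

The pattern matches a character in [q-s], then the literal 'd2' (captured); then one or more of any character, then one or more of a character in [a-e]; then one or more of a word character (captured).
Scanning left to right: at [0:35] match 'qd2yrbeQjccqd2e@odtF9Mx5usd2habapkF', groups = ('qd2', 'pkF').
Multiple groups make `findall` return tuples — one 2-tuple for the one match.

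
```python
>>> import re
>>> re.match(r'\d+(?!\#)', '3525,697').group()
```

The negative lookaround is zero-width — it rules out positions where the adjacent text would match, without consuming anything.
With `match`, the pattern is implicitly anchored at the beginning.
The match spans [0:4] → '3525'.

'3525'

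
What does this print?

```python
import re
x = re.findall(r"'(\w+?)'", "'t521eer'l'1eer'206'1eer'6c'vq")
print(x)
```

['t521eer', '1eer', '1eer']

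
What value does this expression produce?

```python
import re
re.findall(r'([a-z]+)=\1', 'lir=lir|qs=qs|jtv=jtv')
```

['lir', 'qs', 'jtv']

`\1` is not a pattern — it's the concrete string captured by group 1, re-applied verbatim.
With a single group, `findall` returns only what that group captured — 3 items.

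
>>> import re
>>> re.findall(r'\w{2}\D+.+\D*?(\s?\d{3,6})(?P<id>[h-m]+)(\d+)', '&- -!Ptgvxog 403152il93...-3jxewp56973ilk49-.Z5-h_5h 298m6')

This matches exactly 2 of a word character, then one or more of a non-digit, then one or more of any character; then zero or more of a non-digit (lazy); then optionally whitespace, then 3 to 6 of a digit (captured); then one or more of a character in [h-m] (captured as 'id'); then one or more of a digit (captured).
Matches: at [5:58] match 'Ptgvxog 403152il93...-3jxewp56973ilk49-.Z5-h_5h 298m6', groups = ('298', 'm', '6').
`findall` packs the 3 group values into a tuple for every match.

[('298', 'm', '6')]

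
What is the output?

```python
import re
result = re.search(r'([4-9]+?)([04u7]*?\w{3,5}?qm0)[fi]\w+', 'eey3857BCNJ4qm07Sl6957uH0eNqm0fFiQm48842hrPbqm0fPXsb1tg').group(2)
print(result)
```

7uH0eNqm0

Pattern: one or more of a character in [4-9] (lazy) (captured); then zero or more of one of [04u7] (lazy), then 3 to 5 of a word character (lazy), then the literal 'qm0' (captured); then one of [fi], then one or more of a word character.
Unlike `match`, `search` isn't anchored — it looks for the pattern anywhere in the string.
The match spans [18:55] → '6957uH0eNqm0fFiQm48842hrPbqm0fPXsb1tg'.
Captured: group 1 = '695', group 2 = '7uH0eNqm0'.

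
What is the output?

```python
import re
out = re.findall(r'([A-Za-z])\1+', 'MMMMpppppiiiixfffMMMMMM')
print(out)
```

`\1` is not a pattern — it's the concrete string captured by group 1, re-applied verbatim.
One capturing group, so `findall` returns just the captured substring from each match — 5 in all.

['M', 'p', 'i', 'f', 'M']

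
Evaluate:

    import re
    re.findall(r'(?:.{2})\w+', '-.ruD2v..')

['-.ruD2v']

The pattern matches exactly 2 of any character (non-capturing group); then one or more of a word character.
With no groups in the pattern, `findall` gives back each whole match — 1 here.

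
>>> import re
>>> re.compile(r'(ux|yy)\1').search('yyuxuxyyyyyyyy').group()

'uxux'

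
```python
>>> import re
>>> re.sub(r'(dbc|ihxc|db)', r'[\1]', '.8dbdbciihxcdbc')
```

`|` is ordered: at each position the engine commits to the first alternative that works.
Matches: at [2:4] → 'db'; at [4:7] → 'dbc'; at [8:12] → 'ihxc'; at [12:15] → 'dbc'.
Each match is replaced using the text its own group 1 captured.

'.8[db][dbc]i[ihxc][dbc]'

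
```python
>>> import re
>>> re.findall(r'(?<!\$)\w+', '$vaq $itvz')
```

['aq', 'tvz']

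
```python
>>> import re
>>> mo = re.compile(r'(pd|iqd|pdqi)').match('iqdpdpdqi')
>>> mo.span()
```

(0, 3)

With `match`, the pattern is implicitly anchored at the beginning.
The match spans [0:3] → 'iqd'.
Captured: group 1 = 'iqd'.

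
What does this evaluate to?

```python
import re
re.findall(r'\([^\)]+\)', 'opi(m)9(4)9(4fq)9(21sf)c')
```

Walking the string: at [3:6] → '(m)'; at [7:10] → '(4)'; at [11:16] → '(4fq)'; at [17:23] → '(21sf)'.
No capturing groups, so `findall` returns the 4 full match strings.

['(m)', '(4)', '(4fq)', '(21sf)']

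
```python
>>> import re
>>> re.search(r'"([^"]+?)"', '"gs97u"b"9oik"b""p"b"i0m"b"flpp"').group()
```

'"gs97u"'

The match spans [0:7] → '"gs97u"'.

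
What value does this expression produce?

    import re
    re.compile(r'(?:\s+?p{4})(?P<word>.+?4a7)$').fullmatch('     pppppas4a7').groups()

('pas4a7',)

This matches one or more of whitespace (lazy), then exactly 4 of a literal 'p' (non-capturing group); then one or more of any character (lazy), then the literal '4a7' (captured as 'word'); then anchored at the end.
`re.fullmatch` requires the pattern to consume the entire string.
The match spans [0:15] → '     pppppas4a7'.
Captured: group 1 = 'pas4a7'.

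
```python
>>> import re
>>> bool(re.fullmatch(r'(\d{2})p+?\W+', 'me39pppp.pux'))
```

Pattern: exactly 2 of a digit (captured); then one or more of a literal 'p' (lazy); then one or more of a non-word character.
`re.fullmatch` is like wrapping the pattern in `^…$` (in single-line mode).
Here the pattern can't cover the whole string, so the call returns None, and `bool(None)` is False.

False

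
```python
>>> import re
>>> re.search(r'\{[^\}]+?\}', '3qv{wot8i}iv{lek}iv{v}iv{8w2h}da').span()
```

(3, 10)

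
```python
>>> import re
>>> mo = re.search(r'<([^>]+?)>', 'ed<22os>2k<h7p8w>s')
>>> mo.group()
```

'<22os>'

Unlike `match`, `search` isn't anchored — it looks for the pattern anywhere in the string.
The match spans [2:8] → '<22os>'.
Captured: group 1 = '22os'.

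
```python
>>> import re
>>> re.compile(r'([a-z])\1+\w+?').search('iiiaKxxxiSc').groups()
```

('i',)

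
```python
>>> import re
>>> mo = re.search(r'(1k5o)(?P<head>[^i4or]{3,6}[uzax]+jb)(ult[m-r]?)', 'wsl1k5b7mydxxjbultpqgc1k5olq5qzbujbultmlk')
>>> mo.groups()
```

('1k5o', 'lq5qzbujb', 'ultm')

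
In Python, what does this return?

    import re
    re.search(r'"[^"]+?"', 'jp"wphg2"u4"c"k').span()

The match spans [2:9] → '"wphg2"'.

(2, 9)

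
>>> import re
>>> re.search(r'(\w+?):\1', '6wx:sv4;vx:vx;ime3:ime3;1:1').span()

`\1` has to match the exact text group 1 already captured.
`re.search` scans for the first position where the pattern succeeds.
The match spans [8:13] → 'vx:vx'.
Captured: group 1 = 'vx'.

(8, 13)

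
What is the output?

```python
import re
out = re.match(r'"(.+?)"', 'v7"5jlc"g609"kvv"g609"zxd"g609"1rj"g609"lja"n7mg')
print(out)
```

None

With `match`, the pattern is implicitly anchored at the beginning.
Here the string doesn't start with a match, so the call returns None.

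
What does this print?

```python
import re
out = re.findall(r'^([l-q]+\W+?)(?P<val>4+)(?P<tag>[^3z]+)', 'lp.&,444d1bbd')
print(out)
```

The pattern matches anchored at the start of the string; then one or more of a character in [l-q], then one or more of a non-word character (lazy) (captured); then one or more of a literal '4' (captured as 'val'); then one or more of any character except [3z] (captured as 'tag').
3 groups means the one result is a tuple of 3 captured strings — 1 here.

[('lp.&,', '444', 'd1bbd')]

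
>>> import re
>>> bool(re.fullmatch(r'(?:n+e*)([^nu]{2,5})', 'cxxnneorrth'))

This matches one or more of a literal 'n', then zero or more of a literal 'e' (non-capturing group); then 2 to 5 of any character except [nu] (captured).
`re.fullmatch` requires the pattern to consume the entire string.
Here the pattern can't cover the whole string, so the call returns None, and `bool(None)` is False.

False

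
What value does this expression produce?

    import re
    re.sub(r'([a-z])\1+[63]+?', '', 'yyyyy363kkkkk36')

'636'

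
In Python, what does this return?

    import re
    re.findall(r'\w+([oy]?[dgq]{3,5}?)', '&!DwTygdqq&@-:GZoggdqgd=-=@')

This matches one or more of a word character; then optionally one of [oy], then 3 to 5 of one of [dgq] (lazy) (captured).
Scanning left to right: at [2:10] match 'DwTygdqq', group 1 = 'dqq'; at [14:23] match 'GZoggdqgd', group 1 = 'qgd'.
Because there's exactly one group, `findall` drops the full match and keeps group 1 from each hit.

['dqq', 'qgd']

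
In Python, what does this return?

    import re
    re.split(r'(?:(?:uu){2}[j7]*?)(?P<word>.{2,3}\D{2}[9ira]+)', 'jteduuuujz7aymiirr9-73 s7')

['jted', 'z7aymiirr9', '-73 s7']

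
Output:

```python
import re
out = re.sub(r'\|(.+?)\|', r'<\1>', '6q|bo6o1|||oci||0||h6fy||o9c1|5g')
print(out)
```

The `?` after the quantifier makes it lazy — it takes as little as possible before letting the rest of the pattern try.
Each match is replaced using the text its own group 1 captured.

6q<bo6o1><|oci><0><h6fy><o9c1>5g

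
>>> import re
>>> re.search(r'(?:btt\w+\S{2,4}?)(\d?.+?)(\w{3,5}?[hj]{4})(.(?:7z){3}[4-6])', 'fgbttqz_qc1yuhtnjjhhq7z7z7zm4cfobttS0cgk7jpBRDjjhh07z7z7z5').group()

This matches the literal 'btt', then one or more of a word character, then 2 to 4 of a non-whitespace character (lazy) (non-capturing group); then optionally a digit, then one or more of any character (lazy) (captured); then 3 to 5 of a word character (lazy), then exactly 4 of one of [hj] (captured); then any character, then the literal '7z' repeated 3 times, then a character in [4-6] (captured).
Unlike `match`, `search` isn't anchored — it looks for the pattern anywhere in the string.
The match spans [2:58] → 'bttqz_qc1yuhtnjjhhq7z7z7zm4cfobttS0cgk7jpBRDjjhh07z7z7z5'.
Captured: group 1 = 'p', group 2 = 'BRDjjhh', group 3 = '07z7z7z5'.

'bttqz_qc1yuhtnjjhhq7z7z7zm4cfobttS0cgk7jpBRDjjhh07z7z7z5'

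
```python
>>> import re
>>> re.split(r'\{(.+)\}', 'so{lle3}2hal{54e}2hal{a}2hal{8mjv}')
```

['so', 'lle3}2hal{54e}2hal{a}2hal{8mjv', '']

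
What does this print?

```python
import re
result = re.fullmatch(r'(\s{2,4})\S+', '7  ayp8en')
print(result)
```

For `fullmatch`, every character of the input must be accounted for by the pattern.
Here there's no way to consume every character, so the call returns None.

None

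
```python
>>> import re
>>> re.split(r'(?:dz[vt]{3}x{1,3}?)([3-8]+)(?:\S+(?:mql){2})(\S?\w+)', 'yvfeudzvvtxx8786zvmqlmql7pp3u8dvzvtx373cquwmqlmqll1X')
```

Pattern: the literal 'dz', then exactly 3 of one of [vt], then 1 to 3 of a literal 'x' (lazy) (non-capturing group); then one or more of a character in [3-8] (captured); then one or more of a non-whitespace character, then the literal 'mql' repeated 2 times (non-capturing group); then optionally a non-whitespace character, then one or more of a word character (captured).
Matches to split on: at [5:52] → 'dzvvtxx8786zvmqlmql7pp3u8dvzvtx373cquwmqlmqll1X'.
Because the pattern has a capturing group, `split` also inserts each captured text between the pieces.

['yvfeu', '8786', 'l1X', '']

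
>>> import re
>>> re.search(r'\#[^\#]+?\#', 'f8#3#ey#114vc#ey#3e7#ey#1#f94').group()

The match spans [2:5] → '#3#'.

'#3#'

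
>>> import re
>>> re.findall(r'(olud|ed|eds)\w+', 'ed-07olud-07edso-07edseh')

`|` is ordered: at each position the engine commits to the first alternative that works.
Matches: at [12:16] match 'edso', group 1 = 'ed'; at [19:24] match 'edseh', group 1 = 'ed'.
With a single group, `findall` returns only what that group captured — 2 items.

['ed', 'ed']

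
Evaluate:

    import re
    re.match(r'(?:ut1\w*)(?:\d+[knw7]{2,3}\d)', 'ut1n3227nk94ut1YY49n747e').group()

'ut1n3227nk94ut1YY49n74'

This matches the literal 'ut1', then zero or more of a word character (non-capturing group); then one or more of a digit, then 2 to 3 of one of [knw7], then a digit (non-capturing group).
`re.match` only tries the pattern at the start of the string.
The match spans [0:22] → 'ut1n3227nk94ut1YY49n74'.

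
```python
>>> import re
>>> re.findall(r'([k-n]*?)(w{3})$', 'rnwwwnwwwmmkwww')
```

Pattern: zero or more of a character in [k-n] (lazy) (captured); then exactly 3 of a literal 'w' (captured); then anchored at the end.
Scanning left to right: at [9:15] match 'mmkwww', groups = ('mmk', 'www').
With 2 capturing groups, `findall` returns a 2-tuple per match.

[('mmk', 'www')]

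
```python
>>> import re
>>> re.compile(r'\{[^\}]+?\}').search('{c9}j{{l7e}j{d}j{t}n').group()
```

'{c9}'

`re.search` scans for the first position where the pattern succeeds.
The match spans [0:4] → '{c9}'.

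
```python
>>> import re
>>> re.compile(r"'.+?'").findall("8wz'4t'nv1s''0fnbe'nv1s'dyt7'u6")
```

["'4t'", "''0fnbe'", "'dyt7'"]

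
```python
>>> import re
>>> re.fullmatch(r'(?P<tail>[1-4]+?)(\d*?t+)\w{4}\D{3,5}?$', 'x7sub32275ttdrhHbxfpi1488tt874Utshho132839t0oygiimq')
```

Pattern: one or more of a character in [1-4] (lazy) (captured as 'tail'); then zero or more of a digit (lazy), then one or more of the literal 't' (captured); then exactly 4 of a word character, then 3 to 5 of a non-digit (lazy); then anchored at the end.
`re.fullmatch` requires the pattern to consume the entire string.
Here there's no way to consume every character, so the call returns None.

None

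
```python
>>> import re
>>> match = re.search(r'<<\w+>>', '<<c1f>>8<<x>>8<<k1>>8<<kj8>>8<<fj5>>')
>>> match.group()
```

'<<c1f>>'

The match spans [0:7] → '<<c1f>>'.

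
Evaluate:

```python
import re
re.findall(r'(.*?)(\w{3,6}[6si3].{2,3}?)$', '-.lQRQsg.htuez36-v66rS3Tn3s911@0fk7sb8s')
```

[('-.lQRQsg.htuez36-v66rS3Tn3s911@', '0fk7sb8s')]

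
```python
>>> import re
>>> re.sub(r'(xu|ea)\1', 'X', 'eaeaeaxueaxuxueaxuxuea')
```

A backreference is literal: `\1` must see the identical characters the first group matched.
Matches: at [0:4] → 'eaea'; at [10:14] → 'xuxu'; at [16:20] → 'xuxu'.
Every occurrence is swapped for 'X'.

'XeaxueaXeaXea'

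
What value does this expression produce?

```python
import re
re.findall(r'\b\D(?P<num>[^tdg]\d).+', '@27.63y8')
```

The pattern matches a word boundary (`\b`, zero-width); then a non-digit; then any character except [tdg], then a digit (captured as 'num'); then one or more of any character.
Because there's exactly one group, `findall` drops the full match and keeps group 1 from the one hit.

['63']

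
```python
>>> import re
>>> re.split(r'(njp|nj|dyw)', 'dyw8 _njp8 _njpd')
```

['', 'dyw', '8 _', 'njp', '8 _', 'njp', 'd']

Alternation tries branches left to right and keeps the first one that lets the overall match succeed at that position.
With a capturing group present, the delimiter's captured portion is kept in the result list.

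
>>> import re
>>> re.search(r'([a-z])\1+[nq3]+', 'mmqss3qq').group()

'mmq'

`\1` has to match the exact text group 1 already captured.
Unlike `match`, `search` isn't anchored — it looks for the pattern anywhere in the string.
The match spans [0:3] → 'mmq'.
Captured: group 1 = 'm'.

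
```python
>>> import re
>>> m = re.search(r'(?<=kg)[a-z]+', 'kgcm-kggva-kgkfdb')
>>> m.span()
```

The lookaround is zero-width — it requires the adjacent text to match without consuming it, so the asserted text isn't part of the match.
Unlike `match`, `search` isn't anchored — it looks for the pattern anywhere in the string.
The match spans [2:4] → 'cm'.

(2, 4)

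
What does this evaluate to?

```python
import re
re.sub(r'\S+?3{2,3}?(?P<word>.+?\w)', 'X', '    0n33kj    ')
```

Pattern: one or more of a non-whitespace character (lazy), then 2 to 3 of a literal '3' (lazy); then one or more of any character (lazy), then a word character (captured as 'word').
Matches: at [4:10] → '0n33kj'.
Each match is replaced by 'X'.

'    X    '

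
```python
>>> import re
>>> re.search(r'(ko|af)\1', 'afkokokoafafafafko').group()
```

A backreference is literal: `\1` must see the identical characters the first group matched.
Unlike `match`, `search` isn't anchored — it looks for the pattern anywhere in the string.
The match spans [2:6] → 'koko'.
Captured: group 1 = 'ko'.

'koko'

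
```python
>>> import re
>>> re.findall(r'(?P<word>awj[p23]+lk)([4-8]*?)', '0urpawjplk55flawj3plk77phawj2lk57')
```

[('awjplk', ''), ('awj3plk', ''), ('awj2lk', '')]

Pattern: the literal 'awj', then one or more of one of [p23], then the literal 'lk' (captured as 'word'); then zero or more of a character in [4-8] (lazy) (captured).
With the lazy modifier that quantifier settles for the fewest repetitions that let the rest of the pattern succeed (the atoms after it are unaffected and can still be greedy).
Scanning left to right: at [4:10] match 'awjplk', groups = ('awjplk', ''); at [14:21] match 'awj3plk', groups = ('awj3plk', ''); at [25:31] match 'awj2lk', groups = ('awj2lk', '').
Multiple groups make `findall` return tuples — one 2-tuple for each match.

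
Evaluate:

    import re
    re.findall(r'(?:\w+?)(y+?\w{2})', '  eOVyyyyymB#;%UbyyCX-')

['yyy', 'ymB', 'yyC']

This matches one or more of a word character (lazy) (non-capturing group); then one or more of the literal 'y' (lazy), then exactly 2 of a word character (captured).
The `?` after the quantifier makes it lazy — it takes as little as possible before letting the rest of the pattern try.
Walking the string: at [2:8] match 'eOVyyy', group 1 = 'yyy'; at [8:12] match 'yymB', group 1 = 'ymB'; at [15:20] match 'UbyyC', group 1 = 'yyC'.
`findall` collects group 1 from each match (3 total).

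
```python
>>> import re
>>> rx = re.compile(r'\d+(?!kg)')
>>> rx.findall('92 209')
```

The negative lookahead/lookbehind blocks any match where the forbidden context is present.
Walking the string: at [0:2] → '92'; at [3:6] → '209'.
No capturing groups, so `findall` returns the 2 full match strings.

['92', '209']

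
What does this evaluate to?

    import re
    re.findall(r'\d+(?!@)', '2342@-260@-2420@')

['234', '26', '242']

`(?!…)`/`(?<!…)` only lets a position through if the neighbouring text does NOT match; no characters are consumed.
No capturing groups, so `findall` returns the 3 full match strings.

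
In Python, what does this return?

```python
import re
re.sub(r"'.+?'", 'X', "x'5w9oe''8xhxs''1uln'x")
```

Every occurrence is swapped for 'X'.

'xXXXx'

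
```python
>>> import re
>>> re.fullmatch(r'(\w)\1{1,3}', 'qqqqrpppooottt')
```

`fullmatch` succeeds only if the pattern covers the string from start to end.
Here the pattern can't cover the whole string, so the call returns None.

None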